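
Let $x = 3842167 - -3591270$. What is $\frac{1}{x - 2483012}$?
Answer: $\frac{1}{4950425} \approx 2.02 \cdot 10^{-7}$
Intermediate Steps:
$x = 7433437$ ($x = 3842167 + 3591270 = 7433437$)
$\frac{1}{x - 2483012} = \frac{1}{7433437 - 2483012} = \frac{1}{4950425}$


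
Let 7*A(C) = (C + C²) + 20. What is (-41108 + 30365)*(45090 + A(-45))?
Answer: -3412299090/7 ≈ -4.8747e+8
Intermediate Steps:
A(C) = 20/7 + C/7 + C²/7 (A(C) = ((C + C²) + 20)/7 = (20 + C + C²)/7 = 20/7 + C/7 + C²/7)
(-41108 + 30365)*(45090 + A(-45)) = (-41108 + 30365)*(45090 + (20/7 + (⅐)*(-45) + (⅐)*(-45)²)) = -10743*(45090 + (20/7 - 45/7 + (⅐)*2025)) = -10743*(45090 + (20/7 - 45/7 + 2025/7)) = -10743*(45090 + 2000/7) = -10743*317630/7 = -3412299090/7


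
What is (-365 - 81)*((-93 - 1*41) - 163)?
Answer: 132462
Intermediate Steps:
(-365 - 81)*((-93 - 1*41) - 163) = -446*((-93 - 41) - 163) = -446*(-134 - 163) = -446*(-297) = 132462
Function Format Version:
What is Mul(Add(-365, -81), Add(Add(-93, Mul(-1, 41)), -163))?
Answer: 132462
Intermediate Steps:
Mul(Add(-365, -81), Add(Add(-93, Mul(-1, 41)), -163)) = Mul(-446, Add(Add(-93, -41), -163)) = Mul(-446, Add(-134, -163)) = Mul(-446, -297) = 132462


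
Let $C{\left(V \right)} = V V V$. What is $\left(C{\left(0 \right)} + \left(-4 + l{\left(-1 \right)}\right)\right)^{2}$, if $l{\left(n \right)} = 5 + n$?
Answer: $0$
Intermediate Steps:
$C{\left(V \right)} = V^{3}$ ($C{\left(V \right)} = V^{2} V = V^{3}$)
$\left(C{\left(0 \right)} + \left(-4 + l{\left(-1 \right)}\right)\right)^{2} = \left(0^{3} + \left(-4 + \left(5 - 1\right)\right)\right)^{2} = \left(0 + \left(-4 + 4\right)\right)^{2} = \left(0 + 0\right)^{2} = 0^{2} = 0$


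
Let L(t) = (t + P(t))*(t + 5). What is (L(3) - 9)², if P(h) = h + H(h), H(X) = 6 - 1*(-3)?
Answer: 12321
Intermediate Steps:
H(X) = 9 (H(X) = 6 + 3 = 9)
P(h) = 9 + h (P(h) = h + 9 = 9 + h)
L(t) = (5 + t)*(9 + 2*t) (L(t) = (t + (9 + t))*(t + 5) = (9 + 2*t)*(5 + t) = (5 + t)*(9 + 2*t))
(L(3) - 9)² = ((45 + 2*3² + 19*3) - 9)² = ((45 + 2*9 + 57) - 9)² = ((45 + 18 + 57) - 9)² = (120 - 9)² = 111² = 12321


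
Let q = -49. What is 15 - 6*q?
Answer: 309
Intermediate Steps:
15 - 6*q = 15 - 6*(-49) = 15 + 294 = 309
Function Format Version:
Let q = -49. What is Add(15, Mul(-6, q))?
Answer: 309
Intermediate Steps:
Add(15, Mul(-6, q)) = Add(15, Mul(-6, -49)) = Add(15, 294) = 309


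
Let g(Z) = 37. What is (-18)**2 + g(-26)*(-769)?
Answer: -28129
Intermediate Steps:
(-18)**2 + g(-26)*(-769) = (-18)**2 + 37*(-769) = 324 - 28453 = -28129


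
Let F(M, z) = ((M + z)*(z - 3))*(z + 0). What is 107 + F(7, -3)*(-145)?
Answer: -10333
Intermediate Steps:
F(M, z) = z*(-3 + z)*(M + z) (F(M, z) = ((M + z)*(-3 + z))*z = ((-3 + z)*(M + z))*z = z*(-3 + z)*(M + z))
107 + F(7, -3)*(-145) = 107 - 3*((-3)² - 3*7 - 3*(-3) + 7*(-3))*(-145) = 107 - 3*(9 - 21 + 9 - 21)*(-145) = 107 - 3*(-24)*(-145) = 107 + 72*(-145) = 107 - 10440 = -10333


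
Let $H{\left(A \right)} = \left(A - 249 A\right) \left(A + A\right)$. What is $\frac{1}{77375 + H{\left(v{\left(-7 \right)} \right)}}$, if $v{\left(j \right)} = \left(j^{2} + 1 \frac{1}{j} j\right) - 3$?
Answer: $- \frac{1}{1018289} \approx -9.8204 \cdot 10^{-7}$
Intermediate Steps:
$v{\left(j \right)} = -2 + j^{2}$ ($v{\left(j \right)} = \left(j^{2} + \frac{j}{j}\right) - 3 = \left(j^{2} + 1\right) - 3 = \left(1 + j^{2}\right) - 3 = -2 + j^{2}$)
$H{\left(A \right)} = - 496 A^{2}$ ($H{\left(A \right)} = - 248 A 2 A = - 496 A^{2}$)
$\frac{1}{77375 + H{\left(v{\left(-7 \right)} \right)}} = \frac{1}{77375 - 496 \left(-2 + \left(-7\right)^{2}\right)^{2}} = \frac{1}{77375 - 496 \left(-2 + 49\right)^{2}} = \frac{1}{77375 - 496 \cdot 47^{2}} = \frac{1}{77375 - 1095664} = \frac{1}{-1018289} = - \frac{1}{1018289}$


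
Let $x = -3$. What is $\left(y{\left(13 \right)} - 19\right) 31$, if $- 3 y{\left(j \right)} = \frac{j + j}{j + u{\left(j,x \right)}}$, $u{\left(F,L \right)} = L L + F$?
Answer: $- \frac{62651}{105} \approx -596.68$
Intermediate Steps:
$u{\left(F,L \right)} = F + L^{2}$ ($u{\left(F,L \right)} = L^{2} + F = F + L^{2}$)
$y{\left(j \right)} = - \frac{2 j}{3 \left(9 + 2 j\right)}$ ($y{\left(j \right)} = - \frac{\left(j + j\right) \frac{1}{j + \left(j + \left(-3\right)^{2}\right)}}{3} = - \frac{2 j \frac{1}{j + \left(j + 9\right)}}{3} = - \frac{2 j \frac{1}{j + \left(9 + j\right)}}{3} = - \frac{2 j \frac{1}{9 + 2 j}}{3} = - \frac{2 j}{3 \left(9 + 2 j\right)}$)
$\left(y{\left(13 \right)} - 19\right) 31 = \left(\left(-2\right) 13 \frac{1}{27 + 6 \cdot 13} - 19\right) 31 = \left(\left(-2\right) 13 \frac{1}{27 + 78} - 19\right) 31 = \left(\left(-2\right) 13 \cdot \frac{1}{105} - 19\right) 31 = \left(- \frac{26}{105} - 19\right) 31 = \left(- \frac{2021}{105}\right) 31 = - \frac{62651}{105}$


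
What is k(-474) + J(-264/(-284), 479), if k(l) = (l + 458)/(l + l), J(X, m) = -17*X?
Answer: -265630/16827 ≈ -15.786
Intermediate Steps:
k(l) = (458 + l)/(2*l) (k(l) = (458 + l)/((2*l)) = (458 + l)*(1/(2*l)) = (458 + l)/(2*l))
k(-474) + J(-264/(-284), 479) = (1/2)*(458 - 474)/(-474) - (-4488)/(-284) = (1/2)*(-1/474)*(-16) - (-4488)*(-1)/284 = 4/237 - 17*66/71 = 4/237 - 1122/71 = -265630/16827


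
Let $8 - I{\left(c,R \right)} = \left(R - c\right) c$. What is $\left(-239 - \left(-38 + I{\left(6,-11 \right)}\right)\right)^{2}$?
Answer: $96721$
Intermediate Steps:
$I{\left(c,R \right)} = 8 - c \left(R - c\right)$ ($I{\left(c,R \right)} = 8 - \left(R - c\right) c = 8 - c \left(R - c\right)$)
$\left(-239 - \left(-38 + I{\left(6,-11 \right)}\right)\right)^{2} = \left(-239 + \left(38 - \left(8 + 6^{2} - \left(-11\right) 6\right)\right)\right)^{2} = \left(-239 + \left(38 - \left(8 + 36 + 66\right)\right)\right)^{2} = \left(-239 + \left(38 - 110\right)\right)^{2} = \left(-239 - 72\right)^{2} = \left(-311\right)^{2} = 96721$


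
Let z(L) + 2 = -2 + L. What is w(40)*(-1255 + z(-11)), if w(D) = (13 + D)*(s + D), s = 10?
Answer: -3365500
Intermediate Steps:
w(D) = (10 + D)*(13 + D) (w(D) = (13 + D)*(10 + D) = (10 + D)*(13 + D))
z(L) = -4 + L (z(L) = -2 + (-2 + L) = -4 + L)
w(40)*(-1255 + z(-11)) = (130 + 40**2 + 23*40)*(-1255 + (-4 - 11)) = (130 + 1600 + 920)*(-1255 - 15) = 2650*(-1270) = -3365500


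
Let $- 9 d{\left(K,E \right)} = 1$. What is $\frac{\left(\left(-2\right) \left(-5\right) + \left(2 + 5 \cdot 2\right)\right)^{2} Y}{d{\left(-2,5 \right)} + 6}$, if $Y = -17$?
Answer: $- \frac{74052}{53} \approx -1397.2$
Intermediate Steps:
$d{\left(K,E \right)} = - \frac{1}{9}$ ($d{\left(K,E \right)} = \left(- \frac{1}{9}\right) 1 = - \frac{1}{9}$)
$\frac{\left(\left(-2\right) \left(-5\right) + \left(2 + 5 \cdot 2\right)\right)^{2} Y}{d{\left(-2,5 \right)} + 6} = \frac{\left(\left(-2\right) \left(-5\right) + \left(2 + 5 \cdot 2\right)\right)^{2} \left(-17\right)}{- \frac{1}{9} + 6} = \frac{\left(10 + \left(2 + 10\right)\right)^{2} \left(-17\right)}{\frac{53}{9}} = \left(10 + 12\right)^{2} \left(-17\right) \frac{9}{53} = 22^{2} \left(-17\right) \frac{9}{53} = 484 \left(-17\right) \frac{9}{53} = \left(-8228\right) \frac{9}{53} = - \frac{74052}{53}$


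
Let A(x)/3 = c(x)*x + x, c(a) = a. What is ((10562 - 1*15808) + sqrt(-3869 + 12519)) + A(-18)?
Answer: -4328 + 5*sqrt(346) ≈ -4235.0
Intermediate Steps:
A(x) = 3*x + 3*x**2 (A(x) = 3*(x*x + x) = 3*(x**2 + x) = 3*(x + x**2) = 3*x + 3*x**2)
((10562 - 1*15808) + sqrt(-3869 + 12519)) + A(-18) = ((10562 - 1*15808) + sqrt(-3869 + 12519)) + 3*(-18)*(1 - 18) = ((10562 - 15808) + sqrt(8650)) + 3*(-18)*(-17) = (-5246 + 5*sqrt(346)) + 918 = -4328 + 5*sqrt(346)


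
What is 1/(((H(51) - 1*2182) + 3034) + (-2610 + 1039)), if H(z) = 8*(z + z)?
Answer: 1/97 ≈ 0.010309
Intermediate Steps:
H(z) = 16*z (H(z) = 8*(2*z) = 16*z)
1/(((H(51) - 1*2182) + 3034) + (-2610 + 1039)) = 1/(((16*51 - 1*2182) + 3034) + (-2610 + 1039)) = 1/(((816 - 2182) + 3034) - 1571) = 1/((-1366 + 3034) - 1571) = 1/(1668 - 1571) = 1/97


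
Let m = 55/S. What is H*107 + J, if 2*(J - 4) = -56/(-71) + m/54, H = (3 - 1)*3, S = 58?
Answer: 287483921/444744 ≈ 646.40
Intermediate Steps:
m = 55/58 ≈ 0.94828
H = 6 (H = 2*3 = 6)
J = 1958273/444744 (J = 4 + (-56/(-71) + (55/58)/54)/2 = 4 + (-56*(-1/71) + (55/58)*(1/54))/2 = 4 + (56/71 + 55/3132)/2 = 4 + (1/2)*(179297/222372) = 4 + 179297/444744 = 1958273/444744 ≈ 4.4031)
H*107 + J = 6*107 + 1958273/444744 = 642 + 1958273/444744 = 287483921/444744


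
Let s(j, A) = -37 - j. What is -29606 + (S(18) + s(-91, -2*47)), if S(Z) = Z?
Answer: -29534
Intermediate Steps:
-29606 + (S(18) + s(-91, -2*47)) = -29606 + (18 + (-37 - 1*(-91))) = -29606 + (18 + (-37 + 91)) = -29606 + (18 + 54) = -29606 + 72 = -29534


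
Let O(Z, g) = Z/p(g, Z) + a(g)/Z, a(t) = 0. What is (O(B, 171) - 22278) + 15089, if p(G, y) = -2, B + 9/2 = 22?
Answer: -28791/4 ≈ -7197.8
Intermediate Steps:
B = 35/2 (B = -9/2 + 22 = 35/2 ≈ 17.500)
O(Z, g) = -Z/2 (O(Z, g) = Z/(-2) + 0/Z = Z*(-½) + 0 = -Z/2 + 0 = -Z/2)
(O(B, 171) - 22278) + 15089 = (-½*35/2 - 22278) + 15089 = (-35/4 - 22278) + 15089 = -89147/4 + 15089 = -28791/4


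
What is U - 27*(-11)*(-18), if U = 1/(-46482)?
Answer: -248492773/46482 ≈ -5346.0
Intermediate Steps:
U = -1/46482 ≈ -2.1514e-5
U - 27*(-11)*(-18) = -1/46482 - 27*(-11)*(-18) = -1/46482 - (-297)*(-18) = -1/46482 - 1*5346 = -1/46482 - 5346 = -248492773/46482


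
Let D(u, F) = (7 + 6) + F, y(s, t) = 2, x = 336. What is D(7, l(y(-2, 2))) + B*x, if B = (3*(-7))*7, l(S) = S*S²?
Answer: -49371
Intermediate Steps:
l(S) = S³
D(u, F) = 13 + F
B = -147 (B = -21*7 = -147)
D(7, l(y(-2, 2))) + B*x = (13 + 2³) - 147*336 = (13 + 8) - 49392 = 21 - 49392 = -49371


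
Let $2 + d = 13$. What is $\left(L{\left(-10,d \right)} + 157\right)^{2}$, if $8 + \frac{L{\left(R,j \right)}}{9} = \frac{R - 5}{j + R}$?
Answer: $2500$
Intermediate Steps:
$d = 11$ ($d = -2 + 13 = 11$)
$L{\left(R,j \right)} = -72 + \frac{9 \left(-5 + R\right)}{R + j}$ ($L{\left(R,j \right)} = -72 + 9 \frac{R - 5}{j + R} = -72 + 9 \frac{-5 + R}{R + j} = -72 + \frac{9 \left(-5 + R\right)}{R + j}$)
$\left(L{\left(-10,d \right)} + 157\right)^{2} = \left(\frac{9 \left(-5 - 88 - -70\right)}{-10 + 11} + 157\right)^{2} = \left(\frac{9 \left(-5 - 88 + 70\right)}{1} + 157\right)^{2} = \left(9 \cdot 1 \left(-23\right) + 157\right)^{2} = \left(-207 + 157\right)^{2} = \left(-50\right)^{2} = 2500$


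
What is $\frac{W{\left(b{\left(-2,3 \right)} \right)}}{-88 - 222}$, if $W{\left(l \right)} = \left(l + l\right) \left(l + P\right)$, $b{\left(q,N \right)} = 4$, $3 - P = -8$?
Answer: $- \frac{12}{31} \approx -0.3871$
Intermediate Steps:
$P = 11$ ($P = 3 - -8 = 3 + 8 = 11$)
$W{\left(l \right)} = 2 l \left(11 + l\right)$ ($W{\left(l \right)} = \left(l + l\right) \left(l + 11\right) = 2 l \left(11 + l\right)$)
$\frac{W{\left(b{\left(-2,3 \right)} \right)}}{-88 - 222} = \frac{2 \cdot 4 \left(11 + 4\right)}{-88 - 222} = \frac{2 \cdot 4 \cdot 15}{-310} = \left(- \frac{1}{310}\right) 120 = - \frac{12}{31}$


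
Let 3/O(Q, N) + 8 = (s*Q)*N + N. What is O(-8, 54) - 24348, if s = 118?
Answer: -1240043643/50930 ≈ -24348.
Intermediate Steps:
O(Q, N) = 3/(-8 + N + 118*N*Q) (O(Q, N) = 3/(-8 + ((118*Q)*N + N)) = 3/(-8 + (118*N*Q + N)) = 3/(-8 + (N + 118*N*Q)) = 3/(-8 + N + 118*N*Q))
O(-8, 54) - 24348 = 3/(-8 + 54 + 118*54*(-8)) - 24348 = 3/(-8 + 54 - 50976) - 24348 = 3/(-50930) - 24348 = 3*(-1/50930) - 24348 = -3/50930 - 24348 = -1240043643/50930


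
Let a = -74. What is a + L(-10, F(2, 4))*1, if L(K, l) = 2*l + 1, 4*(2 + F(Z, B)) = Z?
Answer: -76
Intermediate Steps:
F(Z, B) = -2 + Z/4
L(K, l) = 1 + 2*l
a + L(-10, F(2, 4))*1 = -74 + (1 + 2*(-2 + (¼)*2))*1 = -74 + (1 + 2*(-2 + ½))*1 = -74 + (1 + 2*(-3/2))*1 = -74 + (1 - 3)*1 = -74 - 2*1 = -74 - 2 = -76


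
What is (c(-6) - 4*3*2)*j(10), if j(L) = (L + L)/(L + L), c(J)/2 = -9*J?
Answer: 84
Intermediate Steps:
c(J) = -18*J (c(J) = 2*(-9*J) = -18*J)
j(L) = 1 (j(L) = (2*L)/((2*L)) = (2*L)*(1/(2*L)) = 1)
(c(-6) - 4*3*2)*j(10) = (-18*(-6) - 4*3*2)*1 = (108 - 12*2)*1 = (108 - 24)*1 = 84*1 = 84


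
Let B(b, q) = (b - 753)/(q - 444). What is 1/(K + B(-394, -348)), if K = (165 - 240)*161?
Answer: -792/9562253 ≈ -8.2826e-5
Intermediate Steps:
B(b, q) = (-753 + b)/(-444 + q)
K = -12075 (K = -75*161 = -12075)
1/(K + B(-394, -348)) = 1/(-12075 + (-753 - 394)/(-444 - 348)) = 1/(-12075 - 1147/(-792)) = 1/(-12075 - 1/792*(-1147)) = 1/(-12075 + 1147/792) = 1/(-9562253/792) = -792/9562253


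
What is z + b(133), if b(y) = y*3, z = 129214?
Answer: 129613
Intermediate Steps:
b(y) = 3*y
z + b(133) = 129214 + 3*133 = 129214 + 399 = 129613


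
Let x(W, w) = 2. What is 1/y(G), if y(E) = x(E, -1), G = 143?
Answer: 1/2 ≈ 0.50000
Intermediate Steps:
y(E) = 2
1/y(G) = 1/2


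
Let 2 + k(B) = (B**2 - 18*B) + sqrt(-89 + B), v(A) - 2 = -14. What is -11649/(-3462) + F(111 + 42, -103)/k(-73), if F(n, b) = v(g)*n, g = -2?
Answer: 157181537065/50894911622 + 16524*I*sqrt(2)/44103043 ≈ 3.0884 + 0.00052986*I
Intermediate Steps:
v(A) = -12 (v(A) = 2 - 14 = -12)
F(n, b) = -12*n
k(B) = -2 + B**2 + sqrt(-89 + B) - 18*B (k(B) = -2 + ((B**2 - 18*B) + sqrt(-89 + B)) = -2 + (B**2 + sqrt(-89 + B) - 18*B) = -2 + B**2 + sqrt(-89 + B) - 18*B)
-11649/(-3462) + F(111 + 42, -103)/k(-73) = -11649/(-3462) + (-12*(111 + 42))/(-2 + (-73)**2 + sqrt(-89 - 73) - 18*(-73)) = -11649*(-1/3462) + (-12*153)/(-2 + 5329 + sqrt(-162) + 1314) = 3883/1154 - 1836/(-2 + 5329 + 9*I*sqrt(2) + 1314) = 3883/1154 - 1836/(6641 + 9*I*sqrt(2))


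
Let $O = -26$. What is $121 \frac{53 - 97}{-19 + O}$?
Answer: $\frac{5324}{45} \approx 118.31$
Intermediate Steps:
$121 \frac{53 - 97}{-19 + O} = 121 \frac{53 - 97}{-19 - 26} = 121 \left(- \frac{44}{-45}\right) = 121 \left(\left(-44\right) \left(- \frac{1}{45}\right)\right) = 121 \cdot \frac{44}{45} = \frac{5324}{45}$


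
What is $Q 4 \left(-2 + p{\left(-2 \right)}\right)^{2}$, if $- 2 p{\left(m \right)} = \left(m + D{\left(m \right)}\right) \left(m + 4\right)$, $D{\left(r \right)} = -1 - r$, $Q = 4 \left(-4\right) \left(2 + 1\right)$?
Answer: $-192$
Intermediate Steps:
$Q = -48$ ($Q = \left(-16\right) 3 = -48$)
$p{\left(m \right)} = 2 + \frac{m}{2}$ ($p{\left(m \right)} = - \frac{\left(m - \left(1 + m\right)\right) \left(m + 4\right)}{2} = - \frac{\left(-1\right) \left(4 + m\right)}{2} = - \frac{-4 - m}{2} = 2 + \frac{m}{2}$)
$Q 4 \left(-2 + p{\left(-2 \right)}\right)^{2} = \left(-48\right) 4 \left(-2 + \left(2 + \frac{1}{2} \left(-2\right)\right)\right)^{2} = - 192 \left(-2 + \left(2 - 1\right)\right)^{2} = - 192 \left(-2 + 1\right)^{2} = - 192 \left(-1\right)^{2} = \left(-192\right) 1 = -192$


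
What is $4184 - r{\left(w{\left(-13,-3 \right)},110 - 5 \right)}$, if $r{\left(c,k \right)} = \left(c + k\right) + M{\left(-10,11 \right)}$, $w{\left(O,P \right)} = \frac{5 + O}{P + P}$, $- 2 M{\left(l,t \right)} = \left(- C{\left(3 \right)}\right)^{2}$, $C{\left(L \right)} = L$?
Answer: $\frac{24493}{6} \approx 4082.2$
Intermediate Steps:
$M{\left(l,t \right)} = - \frac{9}{2}$ ($M{\left(l,t \right)} = - \frac{\left(\left(-1\right) 3\right)^{2}}{2} = - \frac{\left(-3\right)^{2}}{2} = \left(- \frac{1}{2}\right) 9 = - \frac{9}{2}$)
$w{\left(O,P \right)} = \frac{5 + O}{2 P}$
$r{\left(c,k \right)} = - \frac{9}{2} + c + k$ ($r{\left(c,k \right)} = \left(c + k\right) - \frac{9}{2} = - \frac{9}{2} + c + k$)
$4184 - r{\left(w{\left(-13,-3 \right)},110 - 5 \right)} = 4184 - \left(- \frac{9}{2} + \frac{5 - 13}{2 \left(-3\right)} + \left(110 - 5\right)\right) = 4184 - \left(- \frac{9}{2} + \frac{1}{2} \left(- \frac{1}{3}\right) \left(-8\right) + 105\right) = 4184 - \left(- \frac{9}{2} + \frac{4}{3} + 105\right) = 4184 - \frac{611}{6} = \frac{24493}{6}$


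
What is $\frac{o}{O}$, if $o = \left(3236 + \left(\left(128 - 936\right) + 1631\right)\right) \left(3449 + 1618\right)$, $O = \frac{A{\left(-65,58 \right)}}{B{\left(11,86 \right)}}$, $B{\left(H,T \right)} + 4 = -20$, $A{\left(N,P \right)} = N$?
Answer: $\frac{493606872}{65} \approx 7.594 \cdot 10^{6}$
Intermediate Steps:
$B{\left(H,T \right)} = -24$ ($B{\left(H,T \right)} = -4 - 20 = -24$)
$O = \frac{65}{24}$ ($O = - \frac{65}{-24} = \left(-65\right) \left(- \frac{1}{24}\right) = \frac{65}{24} \approx 2.7083$)
$o = 20566953$ ($o = \left(3236 + \left(-808 + 1631\right)\right) 5067 = \left(3236 + 823\right) 5067 = 4059 \cdot 5067 = 20566953$)
$\frac{o}{O} = \frac{20566953}{\frac{65}{24}} = 20566953 \cdot \frac{24}{65} = \frac{493606872}{65}$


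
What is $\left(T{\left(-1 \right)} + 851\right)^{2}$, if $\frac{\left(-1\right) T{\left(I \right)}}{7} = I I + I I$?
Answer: $700569$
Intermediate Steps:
$T{\left(I \right)} = - 14 I^{2}$ ($T{\left(I \right)} = - 7 \left(I I + I I\right) = - 7 \left(I^{2} + I^{2}\right) = - 7 \cdot 2 I^{2} = - 14 I^{2}$)
$\left(T{\left(-1 \right)} + 851\right)^{2} = \left(- 14 \left(-1\right)^{2} + 851\right)^{2} = \left(\left(-14\right) 1 + 851\right)^{2} = \left(-14 + 851\right)^{2} = 837^{2} = 700569$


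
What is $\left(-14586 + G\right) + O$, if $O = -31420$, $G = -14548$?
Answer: $-60554$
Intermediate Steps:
$\left(-14586 + G\right) + O = \left(-14586 - 14548\right) - 31420 = -29134 - 31420 = -60554$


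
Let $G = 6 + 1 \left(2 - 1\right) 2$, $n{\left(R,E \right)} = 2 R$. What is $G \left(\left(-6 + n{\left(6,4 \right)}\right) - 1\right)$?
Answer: $40$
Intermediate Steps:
$G = 8$ ($G = 6 + 1 \cdot 1 \cdot 2 = 6 + 1 \cdot 2 = 6 + 2 = 8$)
$G \left(\left(-6 + n{\left(6,4 \right)}\right) - 1\right) = 8 \left(\left(-6 + 2 \cdot 6\right) - 1\right) = 8 \left(\left(-6 + 12\right) - 1\right) = 8 \left(6 - 1\right) = 8 \cdot 5 = 40$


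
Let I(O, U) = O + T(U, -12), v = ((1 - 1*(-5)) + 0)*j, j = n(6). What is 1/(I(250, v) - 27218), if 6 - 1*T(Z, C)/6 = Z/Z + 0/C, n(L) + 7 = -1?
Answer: -1/26938 ≈ -3.7122e-5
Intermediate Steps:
n(L) = -8 (n(L) = -7 - 1 = -8)
j = -8
T(Z, C) = 30 (T(Z, C) = 36 - 6*(Z/Z + 0/C) = 36 - 6*(1 + 0) = 36 - 6*1 = 36 - 6 = 30)
v = -48 (v = ((1 - 1*(-5)) + 0)*(-8) = ((1 + 5) + 0)*(-8) = (6 + 0)*(-8) = 6*(-8) = -48)
I(O, U) = 30 + O (I(O, U) = O + 30 = 30 + O)
1/(I(250, v) - 27218) = 1/((30 + 250) - 27218) = 1/(280 - 27218) = 1/(-26938) = -1/26938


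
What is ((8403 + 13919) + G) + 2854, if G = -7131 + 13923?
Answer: 31968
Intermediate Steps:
G = 6792
((8403 + 13919) + G) + 2854 = ((8403 + 13919) + 6792) + 2854 = (22322 + 6792) + 2854 = 29114 + 2854 = 31968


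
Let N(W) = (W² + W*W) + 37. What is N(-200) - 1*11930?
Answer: 68107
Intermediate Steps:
N(W) = 37 + 2*W² (N(W) = (W² + W²) + 37 = 2*W² + 37 = 37 + 2*W²)
N(-200) - 1*11930 = (37 + 2*(-200)²) - 1*11930 = (37 + 2*40000) - 11930 = (37 + 80000) - 11930 = 80037 - 11930 = 68107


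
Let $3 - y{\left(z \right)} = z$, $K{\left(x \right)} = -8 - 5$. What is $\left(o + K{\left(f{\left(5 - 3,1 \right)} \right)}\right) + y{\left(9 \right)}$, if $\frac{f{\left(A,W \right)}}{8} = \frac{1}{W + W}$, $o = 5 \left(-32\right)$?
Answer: $-179$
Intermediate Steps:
$o = -160$
$f{\left(A,W \right)} = \frac{4}{W}$ ($f{\left(A,W \right)} = \frac{8}{W + W} = \frac{8}{2 W} = 8 \frac{1}{2 W} = \frac{4}{W}$)
$K{\left(x \right)} = -13$
$y{\left(z \right)} = 3 - z$
$\left(o + K{\left(f{\left(5 - 3,1 \right)} \right)}\right) + y{\left(9 \right)} = \left(-160 - 13\right) + \left(3 - 9\right) = -173 + \left(3 - 9\right) = -173 - 6 = -179$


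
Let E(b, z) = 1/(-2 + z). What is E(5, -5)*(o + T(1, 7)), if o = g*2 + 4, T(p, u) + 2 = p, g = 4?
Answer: -11/7 ≈ -1.5714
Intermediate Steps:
T(p, u) = -2 + p
o = 12 (o = 4*2 + 4 = 8 + 4 = 12)
E(5, -5)*(o + T(1, 7)) = (12 + (-2 + 1))/(-2 - 5) = (12 - 1)/(-7) = -1/7*11 = -11/7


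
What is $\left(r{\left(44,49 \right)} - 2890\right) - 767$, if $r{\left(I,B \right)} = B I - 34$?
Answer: $-1535$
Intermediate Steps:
$r{\left(I,B \right)} = -34 + B I$
$\left(r{\left(44,49 \right)} - 2890\right) - 767 = \left(\left(-34 + 49 \cdot 44\right) - 2890\right) - 767 = \left(\left(-34 + 2156\right) - 2890\right) - 767 = \left(2122 - 2890\right) - 767 = -768 - 767 = -1535$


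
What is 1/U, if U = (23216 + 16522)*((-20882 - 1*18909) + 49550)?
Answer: 1/387803142 ≈ 2.5786e-9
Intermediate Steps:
U = 387803142 (U = 39738*((-20882 - 18909) + 49550) = 39738*(-39791 + 49550) = 39738*9759 = 387803142)
1/U = 1/387803142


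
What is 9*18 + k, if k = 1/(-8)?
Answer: 1295/8 ≈ 161.88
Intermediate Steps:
k = -⅛ ≈ -0.12500
9*18 + k = 9*18 - ⅛ = 162 - ⅛ = 1295/8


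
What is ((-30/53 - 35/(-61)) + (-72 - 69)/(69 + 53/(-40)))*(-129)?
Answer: 2343471405/8751731 ≈ 267.77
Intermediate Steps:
((-30/53 - 35/(-61)) + (-72 - 69)/(69 + 53/(-40)))*(-129) = ((-30*1/53 - 35*(-1/61)) - 141/(69 + 53*(-1/40)))*(-129) = ((-30/53 + 35/61) - 141/(69 - 53/40))*(-129) = (25/3233 - 141/2707/40)*(-129) = (25/3233 - 141*40/2707)*(-129) = (25/3233 - 5640/2707)*(-129) = -18166445/8751731*(-129) = 2343471405/8751731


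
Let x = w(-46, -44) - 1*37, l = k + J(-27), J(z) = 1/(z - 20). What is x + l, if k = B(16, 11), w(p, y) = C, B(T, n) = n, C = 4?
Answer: -1035/47 ≈ -22.021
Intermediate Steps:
J(z) = 1/(-20 + z)
w(p, y) = 4
k = 11
l = 516/47 (l = 11 + 1/(-20 - 27) = 11 + 1/(-47) = 11 - 1/47 = 516/47 ≈ 10.979)
x = -33 (x = 4 - 1*37 = 4 - 37 = -33)
x + l = -33 + 516/47 = -1035/47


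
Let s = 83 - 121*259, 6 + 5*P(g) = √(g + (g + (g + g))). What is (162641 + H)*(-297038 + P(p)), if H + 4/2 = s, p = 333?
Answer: -195129506068/5 + 788298*√37/5 ≈ -3.9025e+10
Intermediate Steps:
P(g) = -6/5 + 2*√g/5 (P(g) = -6/5 + √(g + (g + (g + g)))/5 = -6/5 + √(g + (g + 2*g))/5 = -6/5 + √(g + 3*g)/5 = -6/5 + √(4*g)/5 = -6/5 + (2*√g)/5 = -6/5 + 2*√g/5)
s = -31256 (s = 83 - 31339 = -31256)
H = -31258 (H = -2 - 31256 = -31258)
(162641 + H)*(-297038 + P(p)) = (162641 - 31258)*(-297038 + (-6/5 + 2*√333/5)) = 131383*(-297038 + (-6/5 + 2*(3*√37)/5)) = 131383*(-297038 + (-6/5 + 6*√37/5)) = 131383*(-1485196/5 + 6*√37/5) = -195129506068/5 + 788298*√37/5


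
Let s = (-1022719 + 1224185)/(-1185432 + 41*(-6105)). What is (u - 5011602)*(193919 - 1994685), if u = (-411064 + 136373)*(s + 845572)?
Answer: 600532474102430839670272/1435737 ≈ 4.1827e+17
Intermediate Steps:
s = -201466/1435737 (s = 201466/(-1185432 - 250305) = 201466/(-1435737) = 201466*(-1/1435737) = -201466/1435737 ≈ -0.14032)
u = -333480039591174718/1435737 (u = (-411064 + 136373)*(-201466/1435737 + 845572) = -274691*1214018805098/1435737 = -333480039591174718/1435737 ≈ -2.3227e+11)
(u - 5011602)*(193919 - 1994685) = (-333480039591174718/1435737 - 5011602)*(193919 - 1994685) = -333487234933595392/1435737*(-1800766) = 600532474102430839670272/1435737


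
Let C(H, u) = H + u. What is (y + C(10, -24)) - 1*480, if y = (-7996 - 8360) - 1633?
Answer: -18483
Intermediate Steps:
y = -17989 (y = -16356 - 1633 = -17989)
(y + C(10, -24)) - 1*480 = (-17989 + (10 - 24)) - 1*480 = (-17989 - 14) - 480 = -18003 - 480 = -18483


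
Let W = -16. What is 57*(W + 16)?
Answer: 0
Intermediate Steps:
57*(W + 16) = 57*(-16 + 16) = 57*0 = 0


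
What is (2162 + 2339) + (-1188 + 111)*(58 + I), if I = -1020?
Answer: 1040575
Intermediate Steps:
(2162 + 2339) + (-1188 + 111)*(58 + I) = (2162 + 2339) + (-1188 + 111)*(58 - 1020) = 4501 - 1077*(-962) = 4501 + 1036074 = 1040575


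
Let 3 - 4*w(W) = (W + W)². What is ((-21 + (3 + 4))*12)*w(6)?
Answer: 5922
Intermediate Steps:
w(W) = ¾ - W² (w(W) = ¾ - (W + W)²/4 = ¾ - 4*W²/4 = ¾ - W²)
((-21 + (3 + 4))*12)*w(6) = ((-21 + (3 + 4))*12)*(¾ - 1*6²) = ((-21 + 7)*12)*(¾ - 1*36) = (-14*12)*(¾ - 36) = -168*(-141/4) = 5922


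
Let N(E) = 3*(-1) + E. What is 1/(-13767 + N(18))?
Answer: -1/13752 ≈ -7.2717e-5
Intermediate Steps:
N(E) = -3 + E
1/(-13767 + N(18)) = 1/(-13767 + (-3 + 18)) = 1/(-13767 + 15) = 1/(-13752) = -1/13752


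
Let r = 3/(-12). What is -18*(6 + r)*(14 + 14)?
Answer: -2898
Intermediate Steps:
r = -¼ (r = 3*(-1/12) = -¼ ≈ -0.25000)
-18*(6 + r)*(14 + 14) = -18*(6 - ¼)*(14 + 14) = -207*28/2 = -18*161 = -2898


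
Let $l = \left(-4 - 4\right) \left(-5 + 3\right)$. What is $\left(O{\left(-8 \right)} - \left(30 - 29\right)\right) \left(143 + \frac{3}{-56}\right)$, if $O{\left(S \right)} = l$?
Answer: $\frac{120075}{56} \approx 2144.2$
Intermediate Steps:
$l = 16$ ($l = \left(-8\right) \left(-2\right) = 16$)
$O{\left(S \right)} = 16$
$\left(O{\left(-8 \right)} - \left(30 - 29\right)\right) \left(143 + \frac{3}{-56}\right) = \left(16 - \left(30 - 29\right)\right) \left(143 + \frac{3}{-56}\right) = \left(16 - \left(30 - 29\right)\right) \left(143 + 3 \left(- \frac{1}{56}\right)\right) = \left(16 - 1\right) \left(143 - \frac{3}{56}\right) = \left(16 - 1\right) \frac{8005}{56} = 15 \cdot \frac{8005}{56} = \frac{120075}{56}$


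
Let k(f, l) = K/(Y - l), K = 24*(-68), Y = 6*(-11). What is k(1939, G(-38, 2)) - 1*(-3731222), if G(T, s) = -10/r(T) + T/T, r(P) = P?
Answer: 794755454/213 ≈ 3.7312e+6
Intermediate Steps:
Y = -66
G(T, s) = 1 - 10/T (G(T, s) = -10/T + T/T = -10/T + 1 = 1 - 10/T)
K = -1632
k(f, l) = -1632/(-66 - l)
k(1939, G(-38, 2)) - 1*(-3731222) = 1632/(66 + (-10 - 38)/(-38)) - 1*(-3731222) = 1632/(66 - 1/38*(-48)) + 3731222 = 1632/(66 + 24/19) + 3731222 = 1632/(1278/19) + 3731222 = 1632*(19/1278) + 3731222 = 5168/213 + 3731222 = 794755454/213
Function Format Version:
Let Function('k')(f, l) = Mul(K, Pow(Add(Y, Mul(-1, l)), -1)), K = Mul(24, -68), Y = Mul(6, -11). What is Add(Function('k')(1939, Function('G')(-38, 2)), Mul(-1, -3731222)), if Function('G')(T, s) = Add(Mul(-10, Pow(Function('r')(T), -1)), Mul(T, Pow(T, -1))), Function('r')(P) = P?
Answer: Rational(794755454, 213) ≈ 3.7312e+6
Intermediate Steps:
Y = -66
Function('G')(T, s) = Add(1, Mul(-10, Pow(T, -1))) (Function('G')(T, s) = Add(Mul(-10, Pow(T, -1)), Mul(T, Pow(T, -1))) = Add(Mul(-10, Pow(T, -1)), 1) = Add(1, Mul(-10, Pow(T, -1))))
K = -1632
Function('k')(f, l) = Mul(-1632, Pow(Add(-66, Mul(-1, l)), -1))
Add(Function('k')(1939, Function('G')(-38, 2)), Mul(-1, -3731222)) = Add(Mul(1632, Pow(Add(66, Mul(Pow(-38, -1), Add(-10, -38))), -1)), Mul(-1, -3731222)) = Add(Mul(1632, Pow(Add(66, Mul(Rational(-1, 38), -48)), -1)), 3731222) = Add(Mul(1632, Pow(Add(66, Rational(24, 19)), -1)), 3731222) = Add(Mul(1632, Pow(Rational(1278, 19), -1)), 3731222) = Add(Mul(1632, Rational(19, 1278)), 3731222) = Add(Rational(5168, 213), 3731222) = Rational(794755454, 213)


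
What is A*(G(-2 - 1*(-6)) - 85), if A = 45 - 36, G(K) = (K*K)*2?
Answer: -477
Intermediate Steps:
G(K) = 2*K² (G(K) = K²*2 = 2*K²)
A = 9
A*(G(-2 - 1*(-6)) - 85) = 9*(2*(-2 - 1*(-6))² - 85) = 9*(2*(-2 + 6)² - 85) = 9*(2*4² - 85) = 9*(2*16 - 85) = 9*(32 - 85) = 9*(-53) = -477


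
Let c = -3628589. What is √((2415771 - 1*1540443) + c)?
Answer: 7*I*√56189 ≈ 1659.3*I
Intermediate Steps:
√((2415771 - 1*1540443) + c) = √((2415771 - 1*1540443) - 3628589) = √((2415771 - 1540443) - 3628589) = √(875328 - 3628589) = √(-2753261) = 7*I*√56189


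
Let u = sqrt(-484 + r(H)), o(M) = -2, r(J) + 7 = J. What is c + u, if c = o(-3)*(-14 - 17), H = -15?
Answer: 62 + I*sqrt(506) ≈ 62.0 + 22.494*I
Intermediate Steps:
r(J) = -7 + J
u = I*sqrt(506) (u = sqrt(-484 + (-7 - 15)) = sqrt(-484 - 22) = sqrt(-506) = I*sqrt(506) ≈ 22.494*I)
c = 62 (c = -2*(-14 - 17) = -2*(-31) = 62)
c + u = 62 + I*sqrt(506)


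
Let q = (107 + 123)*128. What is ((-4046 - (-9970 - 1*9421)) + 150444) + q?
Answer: 195229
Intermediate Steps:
q = 29440 (q = 230*128 = 29440)
((-4046 - (-9970 - 1*9421)) + 150444) + q = ((-4046 - (-9970 - 1*9421)) + 150444) + 29440 = ((-4046 - (-9970 - 9421)) + 150444) + 29440 = ((-4046 - 1*(-19391)) + 150444) + 29440 = ((-4046 + 19391) + 150444) + 29440 = (15345 + 150444) + 29440 = 165789 + 29440 = 195229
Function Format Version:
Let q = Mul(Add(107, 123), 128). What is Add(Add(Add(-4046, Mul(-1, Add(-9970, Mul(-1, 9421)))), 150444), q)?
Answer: 195229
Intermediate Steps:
q = 29440 (q = Mul(230, 128) = 29440)
Add(Add(Add(-4046, Mul(-1, Add(-9970, Mul(-1, 9421)))), 150444), q) = Add(Add(Add(-4046, Mul(-1, Add(-9970, Mul(-1, 9421)))), 150444), 29440) = Add(Add(Add(-4046, Mul(-1, Add(-9970, -9421))), 150444), 29440) = Add(Add(Add(-4046, Mul(-1, -19391)), 150444), 29440) = Add(Add(Add(-4046, 19391), 150444), 29440) = Add(Add(15345, 150444), 29440) = Add(165789, 29440) = 195229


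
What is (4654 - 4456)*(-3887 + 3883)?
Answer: -792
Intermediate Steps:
(4654 - 4456)*(-3887 + 3883) = 198*(-4) = -792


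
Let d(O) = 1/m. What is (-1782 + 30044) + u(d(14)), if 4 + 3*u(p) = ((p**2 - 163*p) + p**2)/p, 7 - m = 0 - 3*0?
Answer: 197445/7 ≈ 28206.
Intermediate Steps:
m = 7 (m = 7 - (0 - 3*0) = 7 - (0 + 0) = 7 - 1*0 = 7 + 0 = 7)
d(O) = 1/7
u(p) = -4/3 + (-163*p + 2*p**2)/(3*p) (u(p) = -4/3 + (((p**2 - 163*p) + p**2)/p)/3 = -4/3 + ((-163*p + 2*p**2)/p)/3 = -4/3 + (-163*p + 2*p**2)/(3*p))
(-1782 + 30044) + u(d(14)) = (-1782 + 30044) + (-167/3 + (2/3)*(1/7)) = 28262 + (-167/3 + 2/21) = 28262 - 389/7 = 197445/7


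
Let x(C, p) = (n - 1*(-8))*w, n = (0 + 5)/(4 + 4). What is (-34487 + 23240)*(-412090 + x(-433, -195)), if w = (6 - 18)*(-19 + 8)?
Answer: 9243943041/2 ≈ 4.6220e+9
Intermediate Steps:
n = 5/8 ≈ 0.62500
w = 132 (w = -12*(-11) = 132)
x(C, p) = 2277/2 (x(C, p) = (5/8 - 1*(-8))*132 = (5/8 + 8)*132 = (69/8)*132 = 2277/2)
(-34487 + 23240)*(-412090 + x(-433, -195)) = (-34487 + 23240)*(-412090 + 2277/2) = -11247*(-821903/2) = 9243943041/2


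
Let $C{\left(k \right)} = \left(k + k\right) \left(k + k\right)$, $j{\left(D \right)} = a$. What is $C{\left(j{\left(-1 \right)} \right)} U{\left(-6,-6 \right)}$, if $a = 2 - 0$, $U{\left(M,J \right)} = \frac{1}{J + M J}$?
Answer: $\frac{8}{15} \approx 0.53333$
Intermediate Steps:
$U{\left(M,J \right)} = \frac{1}{J + J M}$
$a = 2$ ($a = 2 + 0 = 2$)
$j{\left(D \right)} = 2$
$C{\left(k \right)} = 4 k^{2}$ ($C{\left(k \right)} = 2 k 2 k = 4 k^{2}$)
$C{\left(j{\left(-1 \right)} \right)} U{\left(-6,-6 \right)} = 4 \cdot 2^{2} \frac{1}{\left(-6\right) \left(1 - 6\right)} = 4 \cdot 4 \left(- \frac{1}{6 \left(-5\right)}\right) = 16 \left(\left(- \frac{1}{6}\right) \left(- \frac{1}{5}\right)\right) = 16 \cdot \frac{1}{30} = \frac{8}{15}$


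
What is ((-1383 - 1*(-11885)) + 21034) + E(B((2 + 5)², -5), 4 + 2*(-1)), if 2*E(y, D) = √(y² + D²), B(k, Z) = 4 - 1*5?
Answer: 31536 + √5/2 ≈ 31537.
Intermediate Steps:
B(k, Z) = -1 (B(k, Z) = 4 - 5 = -1)
E(y, D) = √(D² + y²)/2 (E(y, D) = √(y² + D²)/2 = √(D² + y²)/2)
((-1383 - 1*(-11885)) + 21034) + E(B((2 + 5)², -5), 4 + 2*(-1)) = ((-1383 - 1*(-11885)) + 21034) + √((4 + 2*(-1))² + (-1)²)/2 = ((-1383 + 11885) + 21034) + √((4 - 2)² + 1)/2 = (10502 + 21034) + √(2² + 1)/2 = 31536 + √(4 + 1)/2 = 31536 + √5/2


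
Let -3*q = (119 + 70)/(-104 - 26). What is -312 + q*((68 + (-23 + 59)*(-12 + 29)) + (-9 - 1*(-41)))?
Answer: 2148/65 ≈ 33.046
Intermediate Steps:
q = 63/130 (q = -(119 + 70)/(3*(-104 - 26)) = -63/(-130) = -63*(-1)/130 = -⅓*(-189/130) = 63/130 ≈ 0.48462)
-312 + q*((68 + (-23 + 59)*(-12 + 29)) + (-9 - 1*(-41))) = -312 + 63*((68 + (-23 + 59)*(-12 + 29)) + (-9 - 1*(-41)))/130 = -312 + 63*((68 + 36*17) + (-9 + 41))/130 = -312 + 63*((68 + 612) + 32)/130 = -312 + 63*(680 + 32)/130 = -312 + (63/130)*712 = -312 + 22428/65 = 2148/65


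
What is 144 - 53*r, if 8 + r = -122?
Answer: 7034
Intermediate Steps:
r = -130 (r = -8 - 122 = -130)
144 - 53*r = 144 - 53*(-130) = 144 + 6890 = 7034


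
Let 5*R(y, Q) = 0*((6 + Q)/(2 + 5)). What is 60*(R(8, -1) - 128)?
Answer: -7680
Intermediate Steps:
R(y, Q) = 0 (R(y, Q) = (0*((6 + Q)/(2 + 5)))/5 = (0*((6 + Q)/7))/5 = (0*((6 + Q)*(⅐)))/5 = (0*(6/7 + Q/7))/5 = (⅕)*0 = 0)
60*(R(8, -1) - 128) = 60*(0 - 128) = 60*(-128) = -7680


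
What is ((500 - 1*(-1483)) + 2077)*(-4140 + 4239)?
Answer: 401940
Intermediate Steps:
((500 - 1*(-1483)) + 2077)*(-4140 + 4239) = ((500 + 1483) + 2077)*99 = (1983 + 2077)*99 = 4060*99 = 401940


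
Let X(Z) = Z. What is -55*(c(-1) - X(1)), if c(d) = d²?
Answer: 0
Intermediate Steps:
-55*(c(-1) - X(1)) = -55*((-1)² - 1*1) = -55*(1 - 1) = -55*0 = 0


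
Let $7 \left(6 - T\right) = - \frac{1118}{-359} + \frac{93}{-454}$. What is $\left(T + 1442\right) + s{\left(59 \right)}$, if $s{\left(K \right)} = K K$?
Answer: $\frac{5623031773}{1140902} \approx 4928.6$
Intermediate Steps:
$s{\left(K \right)} = K^{2}$
$T = \frac{6371227}{1140902}$ ($T = 6 - \frac{- \frac{1118}{-359} + \frac{93}{-454}}{7} = 6 - \frac{\left(-1118\right) \left(- \frac{1}{359}\right) + 93 \left(- \frac{1}{454}\right)}{7} = 6 - \frac{\frac{1118}{359} - \frac{93}{454}}{7} = 6 - \frac{474185}{1140902} = \frac{6371227}{1140902} \approx 5.5844$)
$\left(T + 1442\right) + s{\left(59 \right)} = \left(\frac{6371227}{1140902} + 1442\right) + 59^{2} = \frac{1651551911}{1140902} + 3481 = \frac{5623031773}{1140902}$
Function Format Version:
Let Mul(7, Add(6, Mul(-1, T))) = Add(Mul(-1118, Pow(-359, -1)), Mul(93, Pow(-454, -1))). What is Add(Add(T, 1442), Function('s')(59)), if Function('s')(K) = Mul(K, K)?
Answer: Rational(5623031773, 1140902) ≈ 4928.6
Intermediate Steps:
Function('s')(K) = Pow(K, 2)
T = Rational(6371227, 1140902) (T = Add(6, Mul(Rational(-1, 7), Add(Mul(-1118, Pow(-359, -1)), Mul(93, Pow(-454, -1))))) = Add(6, Mul(Rational(-1, 7), Add(Mul(-1118, Rational(-1, 359)), Mul(93, Rational(-1, 454))))) = Add(6, Mul(Rational(-1, 7), Add(Rational(1118, 359), Rational(-93, 454)))) = Add(6, Mul(Rational(-1, 7), Rational(474185, 162986))) = Add(6, Rational(-474185, 1140902)) = Rational(6371227, 1140902) ≈ 5.5844)
Add(Add(T, 1442), Function('s')(59)) = Add(Add(Rational(6371227, 1140902), 1442), Pow(59, 2)) = Add(Rational(1651551911, 1140902), 3481) = Rational(5623031773, 1140902)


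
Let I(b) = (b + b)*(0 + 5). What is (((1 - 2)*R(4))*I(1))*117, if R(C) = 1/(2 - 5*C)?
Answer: 65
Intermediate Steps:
I(b) = 10*b (I(b) = (2*b)*5 = 10*b)
(((1 - 2)*R(4))*I(1))*117 = (((1 - 2)*(-1/(-2 + 5*4)))*(10*1))*117 = (-(-1)/(-2 + 20)*10)*117 = (-(-1)/18*10)*117 = (-1*(-1/18)*10)*117 = ((1/18)*10)*117 = (5/9)*117 = 65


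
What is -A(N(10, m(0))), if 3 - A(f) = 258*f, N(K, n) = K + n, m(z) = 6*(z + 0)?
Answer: 2577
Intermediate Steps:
m(z) = 6*z
A(f) = 3 - 258*f
-A(N(10, m(0))) = -(3 - 258*(10 + 6*0)) = -(3 - 258*(10 + 0)) = -(3 - 258*10) = -(3 - 2580) = -1*(-2577) = 2577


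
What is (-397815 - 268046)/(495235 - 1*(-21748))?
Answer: -665861/516983 ≈ -1.2880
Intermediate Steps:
(-397815 - 268046)/(495235 - 1*(-21748)) = -665861/(495235 + 21748) = -665861/516983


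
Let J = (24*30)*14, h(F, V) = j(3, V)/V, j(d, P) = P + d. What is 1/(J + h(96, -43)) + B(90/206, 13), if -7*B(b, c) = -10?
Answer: 4335101/3034360 ≈ 1.4287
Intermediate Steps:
h(F, V) = (3 + V)/V (h(F, V) = (V + 3)/V = (3 + V)/V)
B(b, c) = 10/7 (B(b, c) = -1/7*(-10) = 10/7)
J = 10080 (J = 720*14 = 10080)
1/(J + h(96, -43)) + B(90/206, 13) = 1/(10080 + (3 - 43)/(-43)) + 10/7 = 1/(10080 - 1/43*(-40)) + 10/7 = 1/(10080 + 40/43) + 10/7 = 1/(433480/43) + 10/7 = 43/433480 + 10/7 = 4335101/3034360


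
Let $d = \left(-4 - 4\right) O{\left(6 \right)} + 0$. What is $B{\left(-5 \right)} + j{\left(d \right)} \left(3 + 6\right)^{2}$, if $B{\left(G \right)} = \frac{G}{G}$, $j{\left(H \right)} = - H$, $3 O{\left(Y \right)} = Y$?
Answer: $1297$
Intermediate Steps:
$O{\left(Y \right)} = \frac{Y}{3}$
$d = -16$ ($d = \left(-4 - 4\right) \frac{1}{3} \cdot 6 + 0 = \left(-4 - 4\right) 2 + 0 = \left(-8\right) 2 + 0 = -16 + 0 = -16$)
$B{\left(G \right)} = 1$
$B{\left(-5 \right)} + j{\left(d \right)} \left(3 + 6\right)^{2} = 1 + \left(-1\right) \left(-16\right) \left(3 + 6\right)^{2} = 1 + 16 \cdot 9^{2} = 1 + 16 \cdot 81 = 1 + 1296 = 1297$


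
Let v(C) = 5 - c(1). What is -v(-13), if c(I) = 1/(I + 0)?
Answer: -4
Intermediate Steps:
c(I) = 1/I
v(C) = 4 (v(C) = 5 - 1/1 = 5 - 1*1 = 5 - 1 = 4)
-v(-13) = -1*4 = -4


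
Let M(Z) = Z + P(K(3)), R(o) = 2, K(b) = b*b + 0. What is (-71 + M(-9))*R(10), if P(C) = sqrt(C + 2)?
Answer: -160 + 2*sqrt(11) ≈ -153.37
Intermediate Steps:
K(b) = b**2 (K(b) = b**2 + 0 = b**2)
P(C) = sqrt(2 + C)
M(Z) = Z + sqrt(11) (M(Z) = Z + sqrt(2 + 3**2) = Z + sqrt(2 + 9) = Z + sqrt(11))
(-71 + M(-9))*R(10) = (-71 + (-9 + sqrt(11)))*2 = (-80 + sqrt(11))*2 = -160 + 2*sqrt(11)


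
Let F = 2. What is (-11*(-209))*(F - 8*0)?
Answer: 4598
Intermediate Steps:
(-11*(-209))*(F - 8*0) = (-11*(-209))*(2 - 8*0) = 2299*(2 - 1*0) = 2299*(2 + 0) = 2299*2 = 4598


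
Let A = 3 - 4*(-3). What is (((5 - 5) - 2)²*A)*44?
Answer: 2640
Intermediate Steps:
A = 15 (A = 3 + 12 = 15)
(((5 - 5) - 2)²*A)*44 = (((5 - 5) - 2)²*15)*44 = ((0 - 2)²*15)*44 = ((-2)²*15)*44 = (4*15)*44 = 60*44 = 2640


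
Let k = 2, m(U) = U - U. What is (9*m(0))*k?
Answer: 0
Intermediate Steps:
m(U) = 0
(9*m(0))*k = (9*0)*2 = 0*2 = 0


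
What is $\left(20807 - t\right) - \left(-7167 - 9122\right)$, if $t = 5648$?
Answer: $31448$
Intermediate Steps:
$\left(20807 - t\right) - \left(-7167 - 9122\right) = \left(20807 - 5648\right) - \left(-7167 - 9122\right) = \left(20807 - 5648\right) - -16289 = 15159 + 16289 = 31448$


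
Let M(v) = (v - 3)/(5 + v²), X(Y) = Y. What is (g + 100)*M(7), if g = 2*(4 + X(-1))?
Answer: 212/27 ≈ 7.8519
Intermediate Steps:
M(v) = (-3 + v)/(5 + v²)
g = 6 (g = 2*(4 - 1) = 2*3 = 6)
(g + 100)*M(7) = (6 + 100)*((-3 + 7)/(5 + 7²)) = 106*(4/(5 + 49)) = 106*(4/54) = 106*((1/54)*4) = 106*(2/27) = 212/27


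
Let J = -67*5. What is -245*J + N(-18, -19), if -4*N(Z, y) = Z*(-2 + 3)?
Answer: 164159/2 ≈ 82080.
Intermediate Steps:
N(Z, y) = -Z/4 (N(Z, y) = -Z*(-2 + 3)/4 = -Z/4)
J = -335
-245*J + N(-18, -19) = -245*(-335) - ¼*(-18) = 82075 + 9/2 = 164159/2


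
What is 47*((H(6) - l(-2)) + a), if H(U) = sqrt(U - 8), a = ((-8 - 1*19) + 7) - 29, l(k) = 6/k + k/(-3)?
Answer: -6580/3 + 47*I*sqrt(2) ≈ -2193.3 + 66.468*I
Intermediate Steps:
l(k) = 6/k - k/3 (l(k) = 6/k + k*(-1/3) = 6/k - k/3)
a = -49 (a = ((-8 - 19) + 7) - 29 = (-27 + 7) - 29 = -20 - 29 = -49)
H(U) = sqrt(-8 + U)
47*((H(6) - l(-2)) + a) = 47*((sqrt(-8 + 6) - (6/(-2) - 1/3*(-2))) - 49) = 47*((sqrt(-2) - (6*(-1/2) + 2/3)) - 49) = 47*((I*sqrt(2) - (-3 + 2/3)) - 49) = 47*((I*sqrt(2) - 1*(-7/3)) - 49) = 47*((I*sqrt(2) + 7/3) - 49) = 47*((7/3 + I*sqrt(2)) - 49) = 47*(-140/3 + I*sqrt(2)) = -6580/3 + 47*I*sqrt(2)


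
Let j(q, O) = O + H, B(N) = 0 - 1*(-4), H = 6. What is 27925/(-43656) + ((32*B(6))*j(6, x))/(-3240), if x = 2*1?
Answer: -5632531/5893560 ≈ -0.95571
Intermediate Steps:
x = 2
B(N) = 4 (B(N) = 0 + 4 = 4)
j(q, O) = 6 + O (j(q, O) = O + 6 = 6 + O)
27925/(-43656) + ((32*B(6))*j(6, x))/(-3240) = 27925/(-43656) + ((32*4)*(6 + 2))/(-3240) = 27925*(-1/43656) + (128*8)*(-1/3240) = -27925/43656 + 1024*(-1/3240) = -27925/43656 - 128/405 = -5632531/5893560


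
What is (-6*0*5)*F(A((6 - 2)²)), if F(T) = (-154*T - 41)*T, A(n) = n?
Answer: 0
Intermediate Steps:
F(T) = T*(-41 - 154*T) (F(T) = (-41 - 154*T)*T = T*(-41 - 154*T))
(-6*0*5)*F(A((6 - 2)²)) = (-6*0*5)*(-(6 - 2)²*(41 + 154*(6 - 2)²)) = (0*5)*(-1*4²*(41 + 154*4²)) = 0*(-1*16*(41 + 154*16)) = 0*(-1*16*(41 + 2464)) = 0*(-1*16*2505) = 0*(-40080) = 0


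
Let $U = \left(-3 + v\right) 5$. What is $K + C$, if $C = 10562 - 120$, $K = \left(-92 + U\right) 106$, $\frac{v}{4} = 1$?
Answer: $1220$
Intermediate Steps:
$v = 4$ ($v = 4 \cdot 1 = 4$)
$U = 5$ ($U = \left(-3 + 4\right) 5 = 1 \cdot 5 = 5$)
$K = -9222$ ($K = \left(-92 + 5\right) 106 = \left(-87\right) 106 = -9222$)
$C = 10442$ ($C = 10562 + \left(-11628 + 11508\right) = 10562 - 120 = 10442$)
$K + C = -9222 + 10442 = 1220$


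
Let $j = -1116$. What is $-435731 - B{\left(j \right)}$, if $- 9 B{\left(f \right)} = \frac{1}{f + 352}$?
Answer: $- \frac{2996086357}{6876} \approx -4.3573 \cdot 10^{5}$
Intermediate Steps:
$B{\left(f \right)} = - \frac{1}{9 \left(352 + f\right)}$ ($B{\left(f \right)} = - \frac{1}{9 \left(f + 352\right)} = - \frac{1}{9 \left(352 + f\right)}$)
$-435731 - B{\left(j \right)} = -435731 - - \frac{1}{3168 + 9 \left(-1116\right)} = -435731 - - \frac{1}{3168 - 10044} = -435731 - - \frac{1}{-6876} = -435731 - \left(-1\right) \left(- \frac{1}{6876}\right) = -435731 - \frac{1}{6876} = - \frac{2996086357}{6876}$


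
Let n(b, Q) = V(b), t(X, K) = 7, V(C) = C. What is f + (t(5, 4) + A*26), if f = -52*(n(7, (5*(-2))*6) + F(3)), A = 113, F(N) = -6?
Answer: 2893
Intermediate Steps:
n(b, Q) = b
f = -52 (f = -52*(7 - 6) = -52*1 = -52)
f + (t(5, 4) + A*26) = -52 + (7 + 113*26) = -52 + (7 + 2938) = -52 + 2945 = 2893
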